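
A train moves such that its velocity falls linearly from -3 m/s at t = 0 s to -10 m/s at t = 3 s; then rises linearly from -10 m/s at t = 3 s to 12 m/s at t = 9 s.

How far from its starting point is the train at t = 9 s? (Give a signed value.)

Net displacement equals the area under the velocity-time graph (areas below the axis count negative).
0–3 s: ½(-3 + -10)(3) = -19.5 m
3–9 s: ½(-10 + 12)(6) = 6 m
Net displacement = -13.5 m

-13.5 m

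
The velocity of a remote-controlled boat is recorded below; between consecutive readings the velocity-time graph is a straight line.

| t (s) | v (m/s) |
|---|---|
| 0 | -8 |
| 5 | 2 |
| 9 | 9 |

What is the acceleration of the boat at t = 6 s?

1.75 m/s²

Acceleration is the slope of the v-t graph on 5–9 s: (9 − 2)/(9 − 5) = 1.75 m/s².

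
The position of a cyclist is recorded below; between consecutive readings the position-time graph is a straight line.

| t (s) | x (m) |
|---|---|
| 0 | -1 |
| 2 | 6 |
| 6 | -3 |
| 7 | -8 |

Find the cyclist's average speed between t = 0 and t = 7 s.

Average speed = (total path length)/(elapsed time); on a piecewise-linear x-t graph the path length is Σ|Δx|.
0–2 s: |Δx| = |6 − -1| = 7 m
2–6 s: |Δx| = |-3 − 6| = 9 m
6–7 s: |Δx| = |-8 − -3| = 5 m
Total path = 21 m; average speed = 21/7 = 3 m/s.

3 m/s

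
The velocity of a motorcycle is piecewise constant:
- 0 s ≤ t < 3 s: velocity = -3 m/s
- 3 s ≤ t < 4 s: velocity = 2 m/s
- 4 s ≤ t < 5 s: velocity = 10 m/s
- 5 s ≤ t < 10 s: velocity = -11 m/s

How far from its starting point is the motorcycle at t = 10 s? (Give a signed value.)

-52 m

Net displacement equals the area under the velocity-time graph (areas below the axis count negative).
0–3 s: -3 × 3 = -9 m
3–4 s: 2 × 1 = 2 m
4–5 s: 10 × 1 = 10 m
5–10 s: -11 × 5 = -55 m
Net displacement = -52 m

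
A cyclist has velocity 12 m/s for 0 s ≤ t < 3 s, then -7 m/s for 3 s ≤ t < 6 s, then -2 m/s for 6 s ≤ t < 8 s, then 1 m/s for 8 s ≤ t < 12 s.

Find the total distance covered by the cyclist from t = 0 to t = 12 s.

Total distance travelled is ∫|v| dt — sum the magnitudes of each area piece.
0–3 s: |12| × 3 = 36 m
3–6 s: |-7| × 3 = 21 m
6–8 s: |-2| × 2 = 4 m
8–12 s: |1| × 4 = 4 m
Total distance = 65 m

65 m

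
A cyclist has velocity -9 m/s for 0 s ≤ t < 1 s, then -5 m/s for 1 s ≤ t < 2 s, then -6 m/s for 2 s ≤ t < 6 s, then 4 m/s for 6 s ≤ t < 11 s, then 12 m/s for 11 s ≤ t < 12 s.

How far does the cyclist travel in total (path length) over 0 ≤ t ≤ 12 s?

70 m

Distance (not displacement) is the total path length: add the absolute areas under v-t.
0–1 s: |-9| × 1 = 9 m
1–2 s: |-5| × 1 = 5 m
2–6 s: |-6| × 4 = 24 m
6–11 s: |4| × 5 = 20 m
11–12 s: |12| × 1 = 12 m
Total distance = 70 m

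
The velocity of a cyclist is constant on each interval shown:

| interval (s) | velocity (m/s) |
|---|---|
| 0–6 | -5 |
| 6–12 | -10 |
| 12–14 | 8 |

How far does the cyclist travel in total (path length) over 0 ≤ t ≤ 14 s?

Distance (not displacement) is the total path length: add the absolute areas under v-t.
0–6 s: |-5| × 6 = 30 m
6–12 s: |-10| × 6 = 60 m
12–14 s: |8| × 2 = 16 m
Total distance = 106 m

106 m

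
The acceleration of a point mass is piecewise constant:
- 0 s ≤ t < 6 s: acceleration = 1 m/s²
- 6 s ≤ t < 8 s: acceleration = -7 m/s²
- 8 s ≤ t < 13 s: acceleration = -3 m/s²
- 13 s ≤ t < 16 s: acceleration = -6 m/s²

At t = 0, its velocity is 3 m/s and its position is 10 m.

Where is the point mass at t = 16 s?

On each constant-a segment, Δv = aΔt and Δx = v₀Δt + ½aΔt²; chain segment to segment.
0–6 s: v starts 3 m/s; Δx = 3·6 + ½·1·6² = 36 m; v ends 9 m/s.
6–8 s: v starts 9 m/s; Δx = 9·2 + ½·-7·2² = 4 m; v ends -5 m/s.
8–13 s: v starts -5 m/s; Δx = -5·5 + ½·-3·5² = -62.5 m; v ends -20 m/s.
13–16 s: v starts -20 m/s; Δx = -20·3 + ½·-6·3² = -87 m; v ends -38 m/s.
x(16) = 10 + Σ Δx = -99.5 m.

-99.5 m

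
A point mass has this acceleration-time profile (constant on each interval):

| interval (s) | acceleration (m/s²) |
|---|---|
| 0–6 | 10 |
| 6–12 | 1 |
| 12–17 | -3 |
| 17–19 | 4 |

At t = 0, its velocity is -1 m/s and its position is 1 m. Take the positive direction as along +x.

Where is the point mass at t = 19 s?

On each constant-a segment, Δv = aΔt and Δx = v₀Δt + ½aΔt²; chain segment to segment.
0–6 s: v starts -1 m/s; Δx = -1·6 + ½·10·6² = 174 m; v ends 59 m/s.
6–12 s: v starts 59 m/s; Δx = 59·6 + ½·1·6² = 372 m; v ends 65 m/s.
12–17 s: v starts 65 m/s; Δx = 65·5 + ½·-3·5² = 287.5 m; v ends 50 m/s.
17–19 s: v starts 50 m/s; Δx = 50·2 + ½·4·2² = 108 m; v ends 58 m/s.
x(19) = 1 + Σ Δx = 942.5 m.

942.5 m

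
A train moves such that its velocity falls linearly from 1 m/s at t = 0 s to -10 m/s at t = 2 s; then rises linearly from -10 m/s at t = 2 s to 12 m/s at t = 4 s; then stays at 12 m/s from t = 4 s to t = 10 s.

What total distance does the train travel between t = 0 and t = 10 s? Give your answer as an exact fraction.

Distance (not displacement) is the total path length: add the absolute areas under v-t.
0–2 s: v = 0 at t = 2/11 s; triangle areas 1/11 + 100/11 = 101/11 m
2–4 s: v = 0 at t = 32/11 s; triangle areas 50/11 + 72/11 = 122/11 m
4–10 s: |12| × 6 = 72 m
Total distance = 1015/11 m

1015/11 m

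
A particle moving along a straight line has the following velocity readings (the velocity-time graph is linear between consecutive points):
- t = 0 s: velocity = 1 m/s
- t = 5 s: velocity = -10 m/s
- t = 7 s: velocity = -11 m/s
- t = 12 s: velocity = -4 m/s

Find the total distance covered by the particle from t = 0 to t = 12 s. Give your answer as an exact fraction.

896/11 m

Total distance travelled is ∫|v| dt — sum the magnitudes of each area piece.
0–5 s: v = 0 at t = 5/11 s; triangle areas 5/22 + 250/11 = 505/22 m
5–7 s: |½(-10 + -11)(2)| = 21 m
7–12 s: |½(-11 + -4)(5)| = 37.5 m
Total distance = 896/11 m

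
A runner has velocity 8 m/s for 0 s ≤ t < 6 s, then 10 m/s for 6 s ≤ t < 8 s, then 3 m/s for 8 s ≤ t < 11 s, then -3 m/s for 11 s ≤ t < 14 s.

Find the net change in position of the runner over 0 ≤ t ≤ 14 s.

Net displacement equals the area under the velocity-time graph (areas below the axis count negative).
0–6 s: 8 × 6 = 48 m
6–8 s: 10 × 2 = 20 m
8–11 s: 3 × 3 = 9 m
11–14 s: -3 × 3 = -9 m
Net displacement = 68 m

68 m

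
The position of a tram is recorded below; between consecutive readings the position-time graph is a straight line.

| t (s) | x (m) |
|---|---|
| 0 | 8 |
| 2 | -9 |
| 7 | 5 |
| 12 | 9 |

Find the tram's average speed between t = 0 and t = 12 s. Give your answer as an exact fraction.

35/12 m/s

Average speed = (total path length)/(elapsed time); on a piecewise-linear x-t graph the path length is Σ|Δx|.
0–2 s: |Δx| = |-9 − 8| = 17 m
2–7 s: |Δx| = |5 − -9| = 14 m
7–12 s: |Δx| = |9 − 5| = 4 m
Total path = 35 m; average speed = 35/12 = 35/12 m/s.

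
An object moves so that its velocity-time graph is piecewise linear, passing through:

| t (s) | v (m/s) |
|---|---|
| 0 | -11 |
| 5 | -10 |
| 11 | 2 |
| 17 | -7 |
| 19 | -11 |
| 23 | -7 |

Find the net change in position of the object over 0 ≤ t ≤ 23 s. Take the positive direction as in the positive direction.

Net displacement equals the area under the velocity-time graph (areas below the axis count negative).
0–5 s: ½(-11 + -10)(5) = -52.5 m
5–11 s: ½(-10 + 2)(6) = -24 m
11–17 s: ½(2 + -7)(6) = -15 m
17–19 s: ½(-7 + -11)(2) = -18 m
19–23 s: ½(-11 + -7)(4) = -36 m
Net displacement = -145.5 m

-145.5 m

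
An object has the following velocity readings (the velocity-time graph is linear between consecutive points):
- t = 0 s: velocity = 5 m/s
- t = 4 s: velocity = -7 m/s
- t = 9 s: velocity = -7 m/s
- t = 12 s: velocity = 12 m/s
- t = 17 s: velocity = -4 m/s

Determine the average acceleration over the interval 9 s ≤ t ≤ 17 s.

Average acceleration = Δv/Δt = (-4 − -7)/(17 − 9) = 0.375 m/s².

0.375 m/s²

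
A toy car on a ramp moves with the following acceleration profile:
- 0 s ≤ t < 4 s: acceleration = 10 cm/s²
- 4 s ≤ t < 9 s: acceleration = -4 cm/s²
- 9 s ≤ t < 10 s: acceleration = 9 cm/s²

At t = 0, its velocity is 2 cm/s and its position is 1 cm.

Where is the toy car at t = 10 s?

275.5 cm

On each constant-a segment, Δv = aΔt and Δx = v₀Δt + ½aΔt²; chain segment to segment.
0–4 s: v starts 2 cm/s; Δx = 2·4 + ½·10·4² = 88 cm; v ends 42 cm/s.
4–9 s: v starts 42 cm/s; Δx = 42·5 + ½·-4·5² = 160 cm; v ends 22 cm/s.
9–10 s: v starts 22 cm/s; Δx = 22·1 + ½·9·1² = 26.5 cm; v ends 31 cm/s.
x(10) = 1 + Σ Δx = 275.5 cm.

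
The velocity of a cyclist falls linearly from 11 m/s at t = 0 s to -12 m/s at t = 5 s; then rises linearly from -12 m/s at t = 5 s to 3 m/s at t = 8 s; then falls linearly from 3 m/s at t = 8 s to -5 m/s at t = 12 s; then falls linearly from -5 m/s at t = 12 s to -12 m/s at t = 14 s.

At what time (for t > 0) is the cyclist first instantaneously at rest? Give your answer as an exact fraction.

t = 55/23 s

v changes sign on 0–5 s (from 11 to -12); the graph is linear there, so v = 0 at t = 0 + (-11)·(5 − 0)/(-12 − 11) = 55/23 s.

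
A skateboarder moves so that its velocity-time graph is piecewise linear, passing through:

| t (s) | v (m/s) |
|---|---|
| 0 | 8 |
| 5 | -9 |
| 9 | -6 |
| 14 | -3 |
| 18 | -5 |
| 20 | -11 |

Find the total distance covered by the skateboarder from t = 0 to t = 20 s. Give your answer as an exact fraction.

Distance (not displacement) is the total path length: add the absolute areas under v-t.
0–5 s: v = 0 at t = 40/17 s; triangle areas 160/17 + 405/34 = 725/34 m
5–9 s: |½(-9 + -6)(4)| = 30 m
9–14 s: |½(-6 + -3)(5)| = 22.5 m
14–18 s: |½(-3 + -5)(4)| = 16 m
18–20 s: |½(-5 + -11)(2)| = 16 m
Total distance = 1799/17 m

1799/17 m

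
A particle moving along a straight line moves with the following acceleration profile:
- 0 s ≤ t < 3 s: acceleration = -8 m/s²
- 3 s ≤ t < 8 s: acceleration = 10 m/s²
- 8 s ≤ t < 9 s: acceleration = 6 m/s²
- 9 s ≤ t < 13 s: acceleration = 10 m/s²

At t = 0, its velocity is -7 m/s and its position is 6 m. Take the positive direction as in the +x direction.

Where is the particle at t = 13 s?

On each constant-a segment, Δv = aΔt and Δx = v₀Δt + ½aΔt²; chain segment to segment.
0–3 s: v starts -7 m/s; Δx = -7·3 + ½·-8·3² = -57 m; v ends -31 m/s.
3–8 s: v starts -31 m/s; Δx = -31·5 + ½·10·5² = -30 m; v ends 19 m/s.
8–9 s: v starts 19 m/s; Δx = 19·1 + ½·6·1² = 22 m; v ends 25 m/s.
9–13 s: v starts 25 m/s; Δx = 25·4 + ½·10·4² = 180 m; v ends 65 m/s.
x(13) = 6 + Σ Δx = 121 m.

121 m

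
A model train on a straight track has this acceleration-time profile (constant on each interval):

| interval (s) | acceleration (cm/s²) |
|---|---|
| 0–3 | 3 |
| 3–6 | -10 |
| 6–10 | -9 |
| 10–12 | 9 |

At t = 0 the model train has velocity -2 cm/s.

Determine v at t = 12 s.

Δv equals the area under the a-t graph; then v = v₀ + Δv.
0–3 s: 3 × 3 = 9 cm/s
3–6 s: -10 × 3 = -30 cm/s
6–10 s: -9 × 4 = -36 cm/s
10–12 s: 9 × 2 = 18 cm/s
Δv = -39 cm/s, so v(12) = -2 + (-39) = -41 cm/s.

-41 cm/s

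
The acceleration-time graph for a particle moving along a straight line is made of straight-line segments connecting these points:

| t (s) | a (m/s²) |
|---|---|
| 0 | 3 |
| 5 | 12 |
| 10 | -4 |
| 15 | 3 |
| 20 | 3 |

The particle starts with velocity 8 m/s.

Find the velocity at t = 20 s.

78 m/s

Δv equals the area under the a-t graph; then v = v₀ + Δv.
0–5 s: ½(3 + 12)(5) = 37.5 m/s
5–10 s: ½(12 + -4)(5) = 20 m/s
10–15 s: ½(-4 + 3)(5) = -2.5 m/s
15–20 s: 3 × 5 = 15 m/s
Δv = 70 m/s, so v(20) = 8 + (70) = 78 m/s.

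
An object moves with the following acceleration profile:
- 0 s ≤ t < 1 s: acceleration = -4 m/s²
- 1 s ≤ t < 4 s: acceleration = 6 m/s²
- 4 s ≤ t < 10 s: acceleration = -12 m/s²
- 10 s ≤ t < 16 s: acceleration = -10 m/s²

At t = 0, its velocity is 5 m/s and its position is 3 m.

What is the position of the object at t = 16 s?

On each constant-a segment, Δv = aΔt and Δx = v₀Δt + ½aΔt²; chain segment to segment.
0–1 s: v starts 5 m/s; Δx = 5·1 + ½·-4·1² = 3 m; v ends 1 m/s.
1–4 s: v starts 1 m/s; Δx = 1·3 + ½·6·3² = 30 m; v ends 19 m/s.
4–10 s: v starts 19 m/s; Δx = 19·6 + ½·-12·6² = -102 m; v ends -53 m/s.
10–16 s: v starts -53 m/s; Δx = -53·6 + ½·-10·6² = -498 m; v ends -113 m/s.
x(16) = 3 + Σ Δx = -564 m.

-564 m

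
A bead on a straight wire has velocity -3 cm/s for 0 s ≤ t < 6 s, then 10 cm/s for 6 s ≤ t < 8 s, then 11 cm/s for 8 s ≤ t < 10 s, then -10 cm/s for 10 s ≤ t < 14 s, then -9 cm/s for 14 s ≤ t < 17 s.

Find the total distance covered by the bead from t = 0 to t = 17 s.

127 cm

Total distance travelled is ∫|v| dt — sum the magnitudes of each area piece.
0–6 s: |-3| × 6 = 18 cm
6–8 s: |10| × 2 = 20 cm
8–10 s: |11| × 2 = 22 cm
10–14 s: |-10| × 4 = 40 cm
14–17 s: |-9| × 3 = 27 cm
Total distance = 127 cm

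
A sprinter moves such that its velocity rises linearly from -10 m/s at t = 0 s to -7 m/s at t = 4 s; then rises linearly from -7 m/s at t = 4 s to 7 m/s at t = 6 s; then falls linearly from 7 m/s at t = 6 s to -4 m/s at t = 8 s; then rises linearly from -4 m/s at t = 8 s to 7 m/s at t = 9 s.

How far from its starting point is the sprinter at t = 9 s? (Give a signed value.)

Displacement is the signed area under the v-t curve.
0–4 s: ½(-10 + -7)(4) = -34 m
4–6 s: ½(-7 + 7)(2) = 0 m
6–8 s: ½(7 + -4)(2) = 3 m
8–9 s: ½(-4 + 7)(1) = 1.5 m
Net displacement = -29.5 m

-29.5 m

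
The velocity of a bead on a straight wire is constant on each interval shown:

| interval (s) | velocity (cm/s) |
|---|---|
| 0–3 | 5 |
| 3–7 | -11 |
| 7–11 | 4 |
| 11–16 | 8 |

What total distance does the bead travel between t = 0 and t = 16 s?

115 cm

Total distance travelled is ∫|v| dt — sum the magnitudes of each area piece.
0–3 s: |5| × 3 = 15 cm
3–7 s: |-11| × 4 = 44 cm
7–11 s: |4| × 4 = 16 cm
11–16 s: |8| × 5 = 40 cm
Total distance = 115 cm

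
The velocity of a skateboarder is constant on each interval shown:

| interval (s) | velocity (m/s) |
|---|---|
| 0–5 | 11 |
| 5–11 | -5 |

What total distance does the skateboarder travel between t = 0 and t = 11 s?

85 m

Distance (not displacement) is the total path length: add the absolute areas under v-t.
0–5 s: |11| × 5 = 55 m
5–11 s: |-5| × 6 = 30 m
Total distance = 85 m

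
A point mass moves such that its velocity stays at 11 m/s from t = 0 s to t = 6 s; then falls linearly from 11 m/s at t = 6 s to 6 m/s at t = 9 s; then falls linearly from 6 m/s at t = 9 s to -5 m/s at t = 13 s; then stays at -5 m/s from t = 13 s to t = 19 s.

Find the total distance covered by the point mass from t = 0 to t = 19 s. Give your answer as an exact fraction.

Distance (not displacement) is the total path length: add the absolute areas under v-t.
0–6 s: |11| × 6 = 66 m
6–9 s: |½(11 + 6)(3)| = 25.5 m
9–13 s: v = 0 at t = 123/11 s; triangle areas 72/11 + 50/11 = 122/11 m
13–19 s: |-5| × 6 = 30 m
Total distance = 2917/22 m

2917/22 m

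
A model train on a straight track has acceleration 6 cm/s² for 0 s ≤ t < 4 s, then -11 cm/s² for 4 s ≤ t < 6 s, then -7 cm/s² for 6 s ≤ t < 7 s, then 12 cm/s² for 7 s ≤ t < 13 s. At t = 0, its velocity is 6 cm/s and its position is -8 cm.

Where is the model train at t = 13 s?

On each constant-a segment, Δv = aΔt and Δx = v₀Δt + ½aΔt²; chain segment to segment.
0–4 s: v starts 6 cm/s; Δx = 6·4 + ½·6·4² = 72 cm; v ends 30 cm/s.
4–6 s: v starts 30 cm/s; Δx = 30·2 + ½·-11·2² = 38 cm; v ends 8 cm/s.
6–7 s: v starts 8 cm/s; Δx = 8·1 + ½·-7·1² = 4.5 cm; v ends 1 cm/s.
7–13 s: v starts 1 cm/s; Δx = 1·6 + ½·12·6² = 222 cm; v ends 73 cm/s.
x(13) = -8 + Σ Δx = 328.5 cm.

328.5 cm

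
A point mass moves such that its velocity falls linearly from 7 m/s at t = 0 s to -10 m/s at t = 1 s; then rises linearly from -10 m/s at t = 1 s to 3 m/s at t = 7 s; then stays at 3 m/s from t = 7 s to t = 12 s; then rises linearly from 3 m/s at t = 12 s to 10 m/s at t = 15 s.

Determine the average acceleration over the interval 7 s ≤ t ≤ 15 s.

0.875 m/s²

Average acceleration = Δv/Δt = (10 − 3)/(15 − 7) = 0.875 m/s².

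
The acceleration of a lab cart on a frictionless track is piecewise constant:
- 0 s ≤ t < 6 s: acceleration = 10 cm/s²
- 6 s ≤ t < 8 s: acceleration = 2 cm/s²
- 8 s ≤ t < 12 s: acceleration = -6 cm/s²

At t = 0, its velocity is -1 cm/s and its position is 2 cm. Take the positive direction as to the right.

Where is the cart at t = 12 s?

On each constant-a segment, Δv = aΔt and Δx = v₀Δt + ½aΔt²; chain segment to segment.
0–6 s: v starts -1 cm/s; Δx = -1·6 + ½·10·6² = 174 cm; v ends 59 cm/s.
6–8 s: v starts 59 cm/s; Δx = 59·2 + ½·2·2² = 122 cm; v ends 63 cm/s.
8–12 s: v starts 63 cm/s; Δx = 63·4 + ½·-6·4² = 204 cm; v ends 39 cm/s.
x(12) = 2 + Σ Δx = 502 cm.

502 cm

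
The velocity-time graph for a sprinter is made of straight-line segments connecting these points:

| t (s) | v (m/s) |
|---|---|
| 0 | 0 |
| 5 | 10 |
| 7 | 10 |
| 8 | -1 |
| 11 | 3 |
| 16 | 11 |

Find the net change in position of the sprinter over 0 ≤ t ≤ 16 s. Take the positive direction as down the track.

87.5 m

Net displacement equals the area under the velocity-time graph (areas below the axis count negative).
0–5 s: ½(0 + 10)(5) = 25 m
5–7 s: 10 × 2 = 20 m
7–8 s: ½(10 + -1)(1) = 4.5 m
8–11 s: ½(-1 + 3)(3) = 3 m
11–16 s: ½(3 + 11)(5) = 35 m
Net displacement = 87.5 m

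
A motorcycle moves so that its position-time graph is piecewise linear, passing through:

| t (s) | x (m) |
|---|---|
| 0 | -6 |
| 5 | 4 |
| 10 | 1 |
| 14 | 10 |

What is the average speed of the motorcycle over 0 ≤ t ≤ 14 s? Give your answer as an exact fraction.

11/7 m/s

Average speed = (total path length)/(elapsed time); on a piecewise-linear x-t graph the path length is Σ|Δx|.
0–5 s: |Δx| = |4 − -6| = 10 m
5–10 s: |Δx| = |1 − 4| = 3 m
10–14 s: |Δx| = |10 − 1| = 9 m
Total path = 22 m; average speed = 22/14 = 11/7 m/s.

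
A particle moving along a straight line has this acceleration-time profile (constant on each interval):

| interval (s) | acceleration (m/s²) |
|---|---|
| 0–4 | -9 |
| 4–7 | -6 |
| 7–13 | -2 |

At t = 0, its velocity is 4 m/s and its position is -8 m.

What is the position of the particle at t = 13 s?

-523 m

On each constant-a segment, Δv = aΔt and Δx = v₀Δt + ½aΔt²; chain segment to segment.
0–4 s: v starts 4 m/s; Δx = 4·4 + ½·-9·4² = -56 m; v ends -32 m/s.
4–7 s: v starts -32 m/s; Δx = -32·3 + ½·-6·3² = -123 m; v ends -50 m/s.
7–13 s: v starts -50 m/s; Δx = -50·6 + ½·-2·6² = -336 m; v ends -62 m/s.
x(13) = -8 + Σ Δx = -523 m.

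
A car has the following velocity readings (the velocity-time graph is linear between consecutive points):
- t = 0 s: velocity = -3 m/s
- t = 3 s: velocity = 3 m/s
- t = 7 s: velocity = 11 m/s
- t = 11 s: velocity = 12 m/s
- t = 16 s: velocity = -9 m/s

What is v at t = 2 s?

1 m/s

On 0–3 s the graph is linear from -3 to 3 m/s: v(2) = -3 + (3 − -3)·(2 − 0)/(3 − 0) = 1 m/s.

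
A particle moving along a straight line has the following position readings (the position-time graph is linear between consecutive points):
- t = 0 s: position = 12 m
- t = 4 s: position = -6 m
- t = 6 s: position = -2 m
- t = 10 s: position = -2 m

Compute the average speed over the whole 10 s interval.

Average speed = (total path length)/(elapsed time); on a piecewise-linear x-t graph the path length is Σ|Δx|.
0–4 s: |Δx| = |-6 − 12| = 18 m
4–6 s: |Δx| = |-2 − -6| = 4 m
6–10 s: |Δx| = |-2 − -2| = 0 m
Total path = 22 m; average speed = 22/10 = 2.2 m/s.

2.2 m/s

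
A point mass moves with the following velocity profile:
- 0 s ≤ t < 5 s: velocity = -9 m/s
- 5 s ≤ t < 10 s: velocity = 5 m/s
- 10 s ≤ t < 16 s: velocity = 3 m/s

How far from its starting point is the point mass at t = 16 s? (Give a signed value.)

-2 m

Net displacement equals the area under the velocity-time graph (areas below the axis count negative).
0–5 s: -9 × 5 = -45 m
5–10 s: 5 × 5 = 25 m
10–16 s: 3 × 6 = 18 m
Net displacement = -2 m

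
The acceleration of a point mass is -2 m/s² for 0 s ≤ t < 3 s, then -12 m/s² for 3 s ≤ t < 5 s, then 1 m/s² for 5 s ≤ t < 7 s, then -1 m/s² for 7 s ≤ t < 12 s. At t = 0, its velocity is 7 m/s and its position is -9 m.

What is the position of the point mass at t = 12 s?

-180.5 m

On each constant-a segment, Δv = aΔt and Δx = v₀Δt + ½aΔt²; chain segment to segment.
0–3 s: v starts 7 m/s; Δx = 7·3 + ½·-2·3² = 12 m; v ends 1 m/s.
3–5 s: v starts 1 m/s; Δx = 1·2 + ½·-12·2² = -22 m; v ends -23 m/s.
5–7 s: v starts -23 m/s; Δx = -23·2 + ½·1·2² = -44 m; v ends -21 m/s.
7–12 s: v starts -21 m/s; Δx = -21·5 + ½·-1·5² = -117.5 m; v ends -26 m/s.
x(12) = -9 + Σ Δx = -180.5 m.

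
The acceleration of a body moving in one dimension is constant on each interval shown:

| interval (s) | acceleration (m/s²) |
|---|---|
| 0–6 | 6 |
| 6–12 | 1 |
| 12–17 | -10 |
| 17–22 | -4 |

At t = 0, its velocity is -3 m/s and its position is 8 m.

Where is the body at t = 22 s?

279 m

On each constant-a segment, Δv = aΔt and Δx = v₀Δt + ½aΔt²; chain segment to segment.
0–6 s: v starts -3 m/s; Δx = -3·6 + ½·6·6² = 90 m; v ends 33 m/s.
6–12 s: v starts 33 m/s; Δx = 33·6 + ½·1·6² = 216 m; v ends 39 m/s.
12–17 s: v starts 39 m/s; Δx = 39·5 + ½·-10·5² = 70 m; v ends -11 m/s.
17–22 s: v starts -11 m/s; Δx = -11·5 + ½·-4·5² = -105 m; v ends -31 m/s.
x(22) = 8 + Σ Δx = 279 m.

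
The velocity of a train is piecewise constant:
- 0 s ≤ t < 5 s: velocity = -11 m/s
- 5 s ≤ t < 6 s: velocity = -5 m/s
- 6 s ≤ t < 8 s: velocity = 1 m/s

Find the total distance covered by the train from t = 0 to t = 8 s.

62 m

Distance (not displacement) is the total path length: add the absolute areas under v-t.
0–5 s: |-11| × 5 = 55 m
5–6 s: |-5| × 1 = 5 m
6–8 s: |1| × 2 = 2 m
Total distance = 62 m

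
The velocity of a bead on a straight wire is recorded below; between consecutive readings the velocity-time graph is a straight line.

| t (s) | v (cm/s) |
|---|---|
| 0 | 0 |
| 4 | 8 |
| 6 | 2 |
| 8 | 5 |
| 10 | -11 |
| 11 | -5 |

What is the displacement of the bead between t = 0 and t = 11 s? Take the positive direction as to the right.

19 cm

Net displacement equals the area under the velocity-time graph (areas below the axis count negative).
0–4 s: ½(0 + 8)(4) = 16 cm
4–6 s: ½(8 + 2)(2) = 10 cm
6–8 s: ½(2 + 5)(2) = 7 cm
8–10 s: ½(5 + -11)(2) = -6 cm
10–11 s: ½(-11 + -5)(1) = -8 cm
Net displacement = 19 cm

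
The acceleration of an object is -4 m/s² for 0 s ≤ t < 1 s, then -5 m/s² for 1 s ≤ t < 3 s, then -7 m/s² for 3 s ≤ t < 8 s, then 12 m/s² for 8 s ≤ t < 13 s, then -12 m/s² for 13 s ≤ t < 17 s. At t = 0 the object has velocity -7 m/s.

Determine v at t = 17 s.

Δv equals the area under the a-t graph; then v = v₀ + Δv.
0–1 s: -4 × 1 = -4 m/s
1–3 s: -5 × 2 = -10 m/s
3–8 s: -7 × 5 = -35 m/s
8–13 s: 12 × 5 = 60 m/s
13–17 s: -12 × 4 = -48 m/s
Δv = -37 m/s, so v(17) = -7 + (-37) = -44 m/s.

-44 m/s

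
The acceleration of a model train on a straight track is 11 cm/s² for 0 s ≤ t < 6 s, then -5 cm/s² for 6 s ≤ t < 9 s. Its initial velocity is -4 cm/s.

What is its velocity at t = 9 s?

Δv equals the area under the a-t graph; then v = v₀ + Δv.
0–6 s: 11 × 6 = 66 cm/s
6–9 s: -5 × 3 = -15 cm/s
Δv = 51 cm/s, so v(9) = -4 + (51) = 47 cm/s.

47 cm/s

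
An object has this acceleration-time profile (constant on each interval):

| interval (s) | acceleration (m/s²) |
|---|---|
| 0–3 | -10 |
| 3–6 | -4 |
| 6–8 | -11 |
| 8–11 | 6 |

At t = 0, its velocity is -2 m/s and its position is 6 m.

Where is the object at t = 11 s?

On each constant-a segment, Δv = aΔt and Δx = v₀Δt + ½aΔt²; chain segment to segment.
0–3 s: v starts -2 m/s; Δx = -2·3 + ½·-10·3² = -51 m; v ends -32 m/s.
3–6 s: v starts -32 m/s; Δx = -32·3 + ½·-4·3² = -114 m; v ends -44 m/s.
6–8 s: v starts -44 m/s; Δx = -44·2 + ½·-11·2² = -110 m; v ends -66 m/s.
8–11 s: v starts -66 m/s; Δx = -66·3 + ½·6·3² = -171 m; v ends -48 m/s.
x(11) = 6 + Σ Δx = -440 m.

-440 m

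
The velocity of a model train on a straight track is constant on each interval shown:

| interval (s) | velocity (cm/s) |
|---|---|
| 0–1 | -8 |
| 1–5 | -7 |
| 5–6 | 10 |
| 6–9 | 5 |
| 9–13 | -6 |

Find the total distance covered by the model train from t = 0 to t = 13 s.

Distance (not displacement) is the total path length: add the absolute areas under v-t.
0–1 s: |-8| × 1 = 8 cm
1–5 s: |-7| × 4 = 28 cm
5–6 s: |10| × 1 = 10 cm
6–9 s: |5| × 3 = 15 cm
9–13 s: |-6| × 4 = 24 cm
Total distance = 85 cm

85 cm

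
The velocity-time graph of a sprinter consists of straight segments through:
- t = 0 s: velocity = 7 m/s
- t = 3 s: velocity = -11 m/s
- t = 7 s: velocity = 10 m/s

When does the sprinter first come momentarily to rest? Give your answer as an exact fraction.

t = 7/6 s

v changes sign on 0–3 s (from 7 to -11); the graph is linear there, so v = 0 at t = 0 + (-7)·(3 − 0)/(-11 − 7) = 7/6 s.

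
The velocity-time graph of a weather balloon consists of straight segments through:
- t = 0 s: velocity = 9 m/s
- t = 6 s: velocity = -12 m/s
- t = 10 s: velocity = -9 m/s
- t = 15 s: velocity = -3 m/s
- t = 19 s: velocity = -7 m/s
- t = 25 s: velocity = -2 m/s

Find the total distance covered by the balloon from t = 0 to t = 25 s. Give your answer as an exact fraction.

1058/7 m

Total distance travelled is ∫|v| dt — sum the magnitudes of each area piece.
0–6 s: v = 0 at t = 18/7 s; triangle areas 81/7 + 144/7 = 225/7 m
6–10 s: |½(-12 + -9)(4)| = 42 m
10–15 s: |½(-9 + -3)(5)| = 30 m
15–19 s: |½(-3 + -7)(4)| = 20 m
19–25 s: |½(-7 + -2)(6)| = 27 m
Total distance = 1058/7 m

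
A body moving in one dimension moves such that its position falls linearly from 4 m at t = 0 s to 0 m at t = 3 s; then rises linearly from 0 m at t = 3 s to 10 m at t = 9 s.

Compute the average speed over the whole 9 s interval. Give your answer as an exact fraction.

14/9 m/s

Average speed = (total path length)/(elapsed time); on a piecewise-linear x-t graph the path length is Σ|Δx|.
0–3 s: |Δx| = |0 − 4| = 4 m
3–9 s: |Δx| = |10 − 0| = 10 m
Total path = 14 m; average speed = 14/9 = 14/9 m/s.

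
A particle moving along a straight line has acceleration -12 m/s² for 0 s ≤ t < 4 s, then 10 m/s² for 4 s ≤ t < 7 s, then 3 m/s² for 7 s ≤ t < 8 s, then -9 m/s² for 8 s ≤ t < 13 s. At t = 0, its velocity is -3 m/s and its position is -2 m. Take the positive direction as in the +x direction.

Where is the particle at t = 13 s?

-440 m

On each constant-a segment, Δv = aΔt and Δx = v₀Δt + ½aΔt²; chain segment to segment.
0–4 s: v starts -3 m/s; Δx = -3·4 + ½·-12·4² = -108 m; v ends -51 m/s.
4–7 s: v starts -51 m/s; Δx = -51·3 + ½·10·3² = -108 m; v ends -21 m/s.
7–8 s: v starts -21 m/s; Δx = -21·1 + ½·3·1² = -19.5 m; v ends -18 m/s.
8–13 s: v starts -18 m/s; Δx = -18·5 + ½·-9·5² = -202.5 m; v ends -63 m/s.
x(13) = -2 + Σ Δx = -440 m.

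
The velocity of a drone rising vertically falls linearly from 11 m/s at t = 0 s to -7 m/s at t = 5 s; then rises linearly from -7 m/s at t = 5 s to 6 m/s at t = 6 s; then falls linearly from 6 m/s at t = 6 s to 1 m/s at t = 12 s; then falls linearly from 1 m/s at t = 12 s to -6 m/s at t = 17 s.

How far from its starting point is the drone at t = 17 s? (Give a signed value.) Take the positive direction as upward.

Displacement is the signed area under the v-t curve.
0–5 s: ½(11 + -7)(5) = 10 m
5–6 s: ½(-7 + 6)(1) = -0.5 m
6–12 s: ½(6 + 1)(6) = 21 m
12–17 s: ½(1 + -6)(5) = -12.5 m
Net displacement = 18 m

18 m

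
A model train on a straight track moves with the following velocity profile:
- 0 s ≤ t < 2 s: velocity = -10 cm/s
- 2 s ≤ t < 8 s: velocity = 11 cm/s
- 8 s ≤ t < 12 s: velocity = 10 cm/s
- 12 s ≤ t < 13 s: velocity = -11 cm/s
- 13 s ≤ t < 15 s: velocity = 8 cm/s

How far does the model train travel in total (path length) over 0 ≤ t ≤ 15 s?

153 cm

Distance (not displacement) is the total path length: add the absolute areas under v-t.
0–2 s: |-10| × 2 = 20 cm
2–8 s: |11| × 6 = 66 cm
8–12 s: |10| × 4 = 40 cm
12–13 s: |-11| × 1 = 11 cm
13–15 s: |8| × 2 = 16 cm
Total distance = 153 cm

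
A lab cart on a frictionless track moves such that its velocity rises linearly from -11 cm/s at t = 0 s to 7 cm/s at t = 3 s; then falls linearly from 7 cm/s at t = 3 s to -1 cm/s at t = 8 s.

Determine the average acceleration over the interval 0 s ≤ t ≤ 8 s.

1.25 cm/s²

Average acceleration = Δv/Δt = (-1 − -11)/(8 − 0) = 1.25 cm/s².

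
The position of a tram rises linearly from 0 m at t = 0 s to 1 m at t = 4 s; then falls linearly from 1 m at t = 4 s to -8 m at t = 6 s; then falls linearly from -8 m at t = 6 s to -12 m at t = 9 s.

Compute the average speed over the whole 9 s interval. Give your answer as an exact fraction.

14/9 m/s

Average speed = (total path length)/(elapsed time); on a piecewise-linear x-t graph the path length is Σ|Δx|.
0–4 s: |Δx| = |1 − 0| = 1 m
4–6 s: |Δx| = |-8 − 1| = 9 m
6–9 s: |Δx| = |-12 − -8| = 4 m
Total path = 14 m; average speed = 14/9 = 14/9 m/s.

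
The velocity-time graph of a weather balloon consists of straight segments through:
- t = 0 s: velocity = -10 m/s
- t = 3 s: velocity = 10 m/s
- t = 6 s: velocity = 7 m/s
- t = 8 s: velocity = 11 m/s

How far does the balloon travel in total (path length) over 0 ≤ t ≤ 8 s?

Total distance travelled is ∫|v| dt — sum the magnitudes of each area piece.
0–3 s: v = 0 at t = 1.5 s; triangle areas 7.5 + 7.5 = 15 m
3–6 s: |½(10 + 7)(3)| = 25.5 m
6–8 s: |½(7 + 11)(2)| = 18 m
Total distance = 58.5 m

58.5 m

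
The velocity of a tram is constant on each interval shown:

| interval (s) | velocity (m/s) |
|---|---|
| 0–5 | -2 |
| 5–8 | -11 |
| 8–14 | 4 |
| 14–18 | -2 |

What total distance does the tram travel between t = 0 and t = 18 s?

Distance (not displacement) is the total path length: add the absolute areas under v-t.
0–5 s: |-2| × 5 = 10 m
5–8 s: |-11| × 3 = 33 m
8–14 s: |4| × 6 = 24 m
14–18 s: |-2| × 4 = 8 m
Total distance = 75 m

75 m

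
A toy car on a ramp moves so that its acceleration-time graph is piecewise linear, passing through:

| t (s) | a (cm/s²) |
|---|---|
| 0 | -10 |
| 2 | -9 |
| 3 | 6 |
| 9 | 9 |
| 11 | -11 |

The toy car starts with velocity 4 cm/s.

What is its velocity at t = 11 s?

26.5 cm/s

Δv equals the area under the a-t graph; then v = v₀ + Δv.
0–2 s: ½(-10 + -9)(2) = -19 cm/s
2–3 s: ½(-9 + 6)(1) = -1.5 cm/s
3–9 s: ½(6 + 9)(6) = 45 cm/s
9–11 s: ½(9 + -11)(2) = -2 cm/s
Δv = 22.5 cm/s, so v(11) = 4 + (22.5) = 26.5 cm/s.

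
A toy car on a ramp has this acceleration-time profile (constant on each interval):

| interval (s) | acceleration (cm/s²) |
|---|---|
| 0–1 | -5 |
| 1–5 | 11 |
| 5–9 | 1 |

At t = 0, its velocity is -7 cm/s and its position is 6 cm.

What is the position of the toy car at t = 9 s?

172.5 cm

On each constant-a segment, Δv = aΔt and Δx = v₀Δt + ½aΔt²; chain segment to segment.
0–1 s: v starts -7 cm/s; Δx = -7·1 + ½·-5·1² = -9.5 cm; v ends -12 cm/s.
1–5 s: v starts -12 cm/s; Δx = -12·4 + ½·11·4² = 40 cm; v ends 32 cm/s.
5–9 s: v starts 32 cm/s; Δx = 32·4 + ½·1·4² = 136 cm; v ends 36 cm/s.
x(9) = 6 + Σ Δx = 172.5 cm.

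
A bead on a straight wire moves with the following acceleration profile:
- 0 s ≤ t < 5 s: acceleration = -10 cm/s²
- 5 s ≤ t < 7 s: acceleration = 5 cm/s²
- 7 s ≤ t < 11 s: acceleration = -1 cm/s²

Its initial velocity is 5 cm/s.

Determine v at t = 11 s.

Δv equals the area under the a-t graph; then v = v₀ + Δv.
0–5 s: -10 × 5 = -50 cm/s
5–7 s: 5 × 2 = 10 cm/s
7–11 s: -1 × 4 = -4 cm/s
Δv = -44 cm/s, so v(11) = 5 + (-44) = -39 cm/s.

-39 cm/s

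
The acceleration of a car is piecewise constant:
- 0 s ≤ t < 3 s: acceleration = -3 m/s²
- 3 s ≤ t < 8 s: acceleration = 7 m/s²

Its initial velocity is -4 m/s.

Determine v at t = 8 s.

Δv equals the area under the a-t graph; then v = v₀ + Δv.
0–3 s: -3 × 3 = -9 m/s
3–8 s: 7 × 5 = 35 m/s
Δv = 26 m/s, so v(8) = -4 + (26) = 22 m/s.

22 m/s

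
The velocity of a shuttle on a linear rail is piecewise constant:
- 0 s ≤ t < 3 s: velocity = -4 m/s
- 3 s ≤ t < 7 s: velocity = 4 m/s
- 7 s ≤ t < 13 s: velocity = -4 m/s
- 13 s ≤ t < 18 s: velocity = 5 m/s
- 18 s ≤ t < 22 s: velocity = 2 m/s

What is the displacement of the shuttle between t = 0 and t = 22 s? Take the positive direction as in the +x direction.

13 m

Displacement is the signed area under the v-t curve.
0–3 s: -4 × 3 = -12 m
3–7 s: 4 × 4 = 16 m
7–13 s: -4 × 6 = -24 m
13–18 s: 5 × 5 = 25 m
18–22 s: 2 × 4 = 8 m
Net displacement = 13 m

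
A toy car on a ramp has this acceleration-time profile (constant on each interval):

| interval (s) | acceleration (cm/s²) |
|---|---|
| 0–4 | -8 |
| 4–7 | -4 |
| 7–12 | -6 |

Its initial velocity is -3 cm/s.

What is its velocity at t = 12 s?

-77 cm/s

Δv equals the area under the a-t graph; then v = v₀ + Δv.
0–4 s: -8 × 4 = -32 cm/s
4–7 s: -4 × 3 = -12 cm/s
7–12 s: -6 × 5 = -30 cm/s
Δv = -74 cm/s, so v(12) = -3 + (-74) = -77 cm/s.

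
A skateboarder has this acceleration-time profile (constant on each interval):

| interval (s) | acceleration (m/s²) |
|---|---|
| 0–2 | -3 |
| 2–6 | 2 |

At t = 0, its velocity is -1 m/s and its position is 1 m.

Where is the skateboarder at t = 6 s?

On each constant-a segment, Δv = aΔt and Δx = v₀Δt + ½aΔt²; chain segment to segment.
0–2 s: v starts -1 m/s; Δx = -1·2 + ½·-3·2² = -8 m; v ends -7 m/s.
2–6 s: v starts -7 m/s; Δx = -7·4 + ½·2·4² = -12 m; v ends 1 m/s.
x(6) = 1 + Σ Δx = -19 m.

-19 m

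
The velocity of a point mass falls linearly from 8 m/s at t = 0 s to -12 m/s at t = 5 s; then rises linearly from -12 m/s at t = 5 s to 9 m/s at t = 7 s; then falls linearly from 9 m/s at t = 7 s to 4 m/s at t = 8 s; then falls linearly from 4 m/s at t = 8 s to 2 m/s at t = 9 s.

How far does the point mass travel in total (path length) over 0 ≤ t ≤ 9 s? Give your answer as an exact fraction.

Distance (not displacement) is the total path length: add the absolute areas under v-t.
0–5 s: v = 0 at t = 2 s; triangle areas 8 + 18 = 26 m
5–7 s: v = 0 at t = 43/7 s; triangle areas 48/7 + 27/7 = 75/7 m
7–8 s: |½(9 + 4)(1)| = 6.5 m
8–9 s: |½(4 + 2)(1)| = 3 m
Total distance = 647/14 m

647/14 m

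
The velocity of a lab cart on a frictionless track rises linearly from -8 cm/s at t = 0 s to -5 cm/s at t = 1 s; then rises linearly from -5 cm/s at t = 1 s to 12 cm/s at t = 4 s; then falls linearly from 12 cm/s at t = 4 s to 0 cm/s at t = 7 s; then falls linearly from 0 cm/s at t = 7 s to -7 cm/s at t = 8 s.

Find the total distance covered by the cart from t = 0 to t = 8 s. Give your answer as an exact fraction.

1459/34 cm

Total distance travelled is ∫|v| dt — sum the magnitudes of each area piece.
0–1 s: |½(-8 + -5)(1)| = 6.5 cm
1–4 s: v = 0 at t = 32/17 s; triangle areas 75/34 + 216/17 = 507/34 cm
4–7 s: |½(12 + 0)(3)| = 18 cm
7–8 s: |½(0 + -7)(1)| = 3.5 cm
Total distance = 1459/34 cm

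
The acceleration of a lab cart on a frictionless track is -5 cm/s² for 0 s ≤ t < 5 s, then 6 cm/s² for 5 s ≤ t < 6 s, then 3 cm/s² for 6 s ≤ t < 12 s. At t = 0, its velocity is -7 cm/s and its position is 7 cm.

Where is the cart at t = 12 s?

-221.5 cm

On each constant-a segment, Δv = aΔt and Δx = v₀Δt + ½aΔt²; chain segment to segment.
0–5 s: v starts -7 cm/s; Δx = -7·5 + ½·-5·5² = -97.5 cm; v ends -32 cm/s.
5–6 s: v starts -32 cm/s; Δx = -32·1 + ½·6·1² = -29 cm; v ends -26 cm/s.
6–12 s: v starts -26 cm/s; Δx = -26·6 + ½·3·6² = -102 cm; v ends -8 cm/s.
x(12) = 7 + Σ Δx = -221.5 cm.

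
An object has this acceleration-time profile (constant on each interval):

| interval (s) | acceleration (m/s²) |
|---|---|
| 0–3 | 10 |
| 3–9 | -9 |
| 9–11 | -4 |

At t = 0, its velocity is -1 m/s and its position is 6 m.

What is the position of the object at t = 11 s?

2 m

On each constant-a segment, Δv = aΔt and Δx = v₀Δt + ½aΔt²; chain segment to segment.
0–3 s: v starts -1 m/s; Δx = -1·3 + ½·10·3² = 42 m; v ends 29 m/s.
3–9 s: v starts 29 m/s; Δx = 29·6 + ½·-9·6² = 12 m; v ends -25 m/s.
9–11 s: v starts -25 m/s; Δx = -25·2 + ½·-4·2² = -58 m; v ends -33 m/s.
x(11) = 6 + Σ Δx = 2 m.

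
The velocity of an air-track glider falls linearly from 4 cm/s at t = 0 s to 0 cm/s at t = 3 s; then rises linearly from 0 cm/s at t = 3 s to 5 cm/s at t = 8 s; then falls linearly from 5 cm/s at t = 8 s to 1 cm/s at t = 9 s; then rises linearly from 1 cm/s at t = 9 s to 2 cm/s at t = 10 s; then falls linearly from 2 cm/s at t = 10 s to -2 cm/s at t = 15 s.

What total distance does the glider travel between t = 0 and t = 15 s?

Total distance travelled is ∫|v| dt — sum the magnitudes of each area piece.
0–3 s: |½(4 + 0)(3)| = 6 cm
3–8 s: |½(0 + 5)(5)| = 12.5 cm
8–9 s: |½(5 + 1)(1)| = 3 cm
9–10 s: |½(1 + 2)(1)| = 1.5 cm
10–15 s: v = 0 at t = 12.5 s; triangle areas 2.5 + 2.5 = 5 cm
Total distance = 28 cm

28 cm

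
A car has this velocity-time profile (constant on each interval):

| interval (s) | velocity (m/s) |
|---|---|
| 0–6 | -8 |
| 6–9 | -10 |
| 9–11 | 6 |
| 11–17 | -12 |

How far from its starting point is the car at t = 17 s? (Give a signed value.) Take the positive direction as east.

-138 m

Displacement is the signed area under the v-t curve.
0–6 s: -8 × 6 = -48 m
6–9 s: -10 × 3 = -30 m
9–11 s: 6 × 2 = 12 m
11–17 s: -12 × 6 = -72 m
Net displacement = -138 m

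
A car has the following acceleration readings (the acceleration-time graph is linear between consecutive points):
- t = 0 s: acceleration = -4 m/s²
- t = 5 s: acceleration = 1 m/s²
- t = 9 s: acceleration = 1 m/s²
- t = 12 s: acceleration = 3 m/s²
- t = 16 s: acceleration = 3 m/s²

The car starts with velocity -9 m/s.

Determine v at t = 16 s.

Δv equals the area under the a-t graph; then v = v₀ + Δv.
0–5 s: ½(-4 + 1)(5) = -7.5 m/s
5–9 s: 1 × 4 = 4 m/s
9–12 s: ½(1 + 3)(3) = 6 m/s
12–16 s: 3 × 4 = 12 m/s
Δv = 14.5 m/s, so v(16) = -9 + (14.5) = 5.5 m/s.

5.5 m/s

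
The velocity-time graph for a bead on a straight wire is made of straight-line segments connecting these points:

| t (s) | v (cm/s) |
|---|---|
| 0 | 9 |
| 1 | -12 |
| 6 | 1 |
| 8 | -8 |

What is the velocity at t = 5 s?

-1.6 cm/s

On 1–6 s the graph is linear from -12 to 1 cm/s: v(5) = -12 + (1 − -12)·(5 − 1)/(6 − 1) = -1.6 cm/s.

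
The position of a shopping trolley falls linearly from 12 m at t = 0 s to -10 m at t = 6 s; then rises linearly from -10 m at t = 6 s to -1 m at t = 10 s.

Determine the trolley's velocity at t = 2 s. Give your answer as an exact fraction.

-11/3 m/s

Velocity is the slope of the x-t graph on 0–6 s: (-10 − 12)/(6 − 0) = -11/3 m/s.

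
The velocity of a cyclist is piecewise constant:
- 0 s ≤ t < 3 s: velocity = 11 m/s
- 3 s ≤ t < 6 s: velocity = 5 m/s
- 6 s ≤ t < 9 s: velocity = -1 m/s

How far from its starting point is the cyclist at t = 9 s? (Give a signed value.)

45 m

Net displacement equals the area under the velocity-time graph (areas below the axis count negative).
0–3 s: 11 × 3 = 33 m
3–6 s: 5 × 3 = 15 m
6–9 s: -1 × 3 = -3 m
Net displacement = 45 m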